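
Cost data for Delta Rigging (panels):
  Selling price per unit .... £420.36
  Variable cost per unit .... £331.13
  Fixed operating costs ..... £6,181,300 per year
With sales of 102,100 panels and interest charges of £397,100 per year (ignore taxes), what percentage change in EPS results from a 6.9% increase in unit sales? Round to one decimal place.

Contribution at this volume is 102,100 × £89.23 = £9,110,383.00.
Operating income = contribution − fixed costs = £9,110,383.00 − £6,181,300 = £2,929,083.00.
After interest of £397,100.00, pre-tax earnings = £2,531,983.00.
DCL = total CM / (EBIT − I) = £9,110,383.00 / £2,531,983.00 = 3.5981.
EPS therefore changes by 3.5981 × (+6.9%) = +24.8%.

+24.8%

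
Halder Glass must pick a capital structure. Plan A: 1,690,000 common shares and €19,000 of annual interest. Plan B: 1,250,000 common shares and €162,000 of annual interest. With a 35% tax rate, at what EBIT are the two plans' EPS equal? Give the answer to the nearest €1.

Set EPS_A = EPS_B: (EBIT − €19,000)(1 − 0.35) ÷ 1,690,000 = (EBIT − €162,000)(1 − 0.35) ÷ 1,250,000.
The (1 − t) factor cancels: (EBIT − 19,000) × 1,250,000 = (EBIT − 162,000) × 1,690,000.
Solving, EBIT = (162,000·1,690,000 − 19,000·1,250,000) / (1,690,000 − 1,250,000) = 250,030,000,000 / 440,000 = 568,250.00.

€568,250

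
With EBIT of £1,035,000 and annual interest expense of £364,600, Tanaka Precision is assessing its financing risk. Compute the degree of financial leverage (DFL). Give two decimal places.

Interest = £364,600.00.
Degree of financial leverage = EBIT / (EBIT − interest) = £1,035,000 / £670,400.00 = 1.5439.

1.54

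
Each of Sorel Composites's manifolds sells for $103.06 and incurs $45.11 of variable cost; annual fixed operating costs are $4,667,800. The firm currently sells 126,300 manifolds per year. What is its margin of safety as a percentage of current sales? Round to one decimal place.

36.2%

Each unit contributes $103.06 − $45.11 = $57.95. Break-even units = $4,667,800 ÷ $57.95 = 80,548.75; break-even revenue = 80,548.75 × $103.06 = $8,301,354.06.
Actual sales revenue = 126,300 × $103.06 = $13,016,478.00.
Margin of safety = ($13,016,478.00 − $8,301,354.06) ÷ $13,016,478.00 = 36.2%.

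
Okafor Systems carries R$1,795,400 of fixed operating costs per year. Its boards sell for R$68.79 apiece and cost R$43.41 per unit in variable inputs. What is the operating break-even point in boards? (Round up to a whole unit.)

70,741 boards

Contribution margin per unit = R$68.79 − R$43.41 = R$25.38.
Break-even volume = fixed costs ÷ CM per unit = R$1,795,400 ÷ R$25.38 = 70,740.74, so 70,741 boards.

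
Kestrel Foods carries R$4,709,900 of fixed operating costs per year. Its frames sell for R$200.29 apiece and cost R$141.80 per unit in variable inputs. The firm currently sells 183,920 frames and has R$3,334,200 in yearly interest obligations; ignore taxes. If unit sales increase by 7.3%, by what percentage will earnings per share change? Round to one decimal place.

At 183,920 units, contribution = 183,920 × R$58.49 = R$10,757,480.80.
EBIT = R$10,757,480.80 − R$4,709,900 = R$6,047,580.80.
After interest of R$3,334,200.00, pre-tax earnings = R$2,713,380.80.
Degree of combined leverage = contribution ÷ (EBIT − I) = R$10,757,480.80 ÷ R$2,713,380.80 = 3.9646.
EPS therefore changes by 3.9646 × (+7.3%) = +28.9%.

+28.9%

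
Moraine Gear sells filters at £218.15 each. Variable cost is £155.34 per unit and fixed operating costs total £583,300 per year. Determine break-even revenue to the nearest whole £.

CM per unit = £218.15 − £155.34 = £62.81; CM ratio = £62.81 / £218.15 = 0.2879.
Break-even sales = FC ÷ CM ratio = £583,300 × £218.15 / £62.81 = £2,025,902.

£2,025,902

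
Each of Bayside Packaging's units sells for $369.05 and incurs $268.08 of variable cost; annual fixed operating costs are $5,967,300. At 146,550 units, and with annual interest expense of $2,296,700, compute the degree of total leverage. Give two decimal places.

2.26

Contribution at this volume is 146,550 × $100.97 = $14,797,153.50.
Subtracting fixed costs: EBIT = $14,797,153.50 − $5,967,300 = $8,829,853.50. Interest = $2,296,700.00.
DOL = $14,797,153.50 ÷ $8,829,853.50 = 1.6758; DFL = $8,829,853.50 ÷ $6,533,153.50 = 1.3515.
DCL = DOL × DFL = 1.6758 × 1.3515 = 2.2648.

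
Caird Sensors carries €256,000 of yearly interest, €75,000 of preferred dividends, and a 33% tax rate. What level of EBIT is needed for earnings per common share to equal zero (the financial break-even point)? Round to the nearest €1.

Preferred dividends are paid after tax, so their pre-tax equivalent is €75,000 ÷ (1 − 0.33) = €111,940.30.
Financial break-even EBIT = interest + D_p ÷ (1 − t) = €256,000 + €111,940.30 = €367,940.30.

€367,940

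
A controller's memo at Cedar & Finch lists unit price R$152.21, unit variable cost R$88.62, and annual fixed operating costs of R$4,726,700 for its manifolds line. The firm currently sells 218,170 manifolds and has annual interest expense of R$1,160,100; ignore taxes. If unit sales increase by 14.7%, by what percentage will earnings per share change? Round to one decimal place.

Contribution at this volume is 218,170 × R$63.59 = R$13,873,430.30.
EBIT = R$13,873,430.30 − R$4,726,700 = R$9,146,730.30.
After interest of R$1,160,100.00, pre-tax earnings = R$7,986,630.30.
DCL = total CM / (EBIT − I) = R$13,873,430.30 / R$7,986,630.30 = 1.7371.
%ΔEPS = DCL × %ΔSales = 1.7371 × +14.7% = +25.5%.

+25.5%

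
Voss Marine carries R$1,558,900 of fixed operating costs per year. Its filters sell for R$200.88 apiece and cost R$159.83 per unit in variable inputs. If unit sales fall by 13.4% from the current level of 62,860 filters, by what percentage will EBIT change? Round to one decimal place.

-33.8%

Contribution at this volume is 62,860 × R$41.05 = R$2,580,403.00.
Operating income = contribution − fixed costs = R$2,580,403.00 − R$1,558,900 = R$1,021,503.00.
So DOL = total CM / EBIT = R$2,580,403.00 / R$1,021,503.00 = 2.5261.
%ΔEBIT = DOL × %ΔSales = 2.5261 × -13.4% = -33.8%.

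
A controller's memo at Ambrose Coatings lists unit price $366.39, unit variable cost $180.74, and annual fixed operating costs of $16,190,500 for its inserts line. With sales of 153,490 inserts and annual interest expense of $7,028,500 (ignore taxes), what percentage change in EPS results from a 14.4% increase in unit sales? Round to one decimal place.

+77.8%

Total contribution margin = 153,490 × $185.65 = $28,495,418.50.
Subtracting fixed costs: EBIT = $28,495,418.50 − $16,190,500 = $12,304,918.50.
Interest = $7,028,500.00, so EBIT − I = $5,276,418.50.
DCL = total CM / (EBIT − I) = $28,495,418.50 / $5,276,418.50 = 5.4005.
%ΔEPS = DCL × %ΔSales = 5.4005 × +14.4% = +77.8%.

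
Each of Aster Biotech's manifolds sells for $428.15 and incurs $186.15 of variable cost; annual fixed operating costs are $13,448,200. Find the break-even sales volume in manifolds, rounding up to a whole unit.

Each unit contributes $428.15 − $186.15 = $242.00.
Units to break even: $13,448,200 ÷ $242.00 = 55,571.07, rounded up to 55,572.

55,572 manifolds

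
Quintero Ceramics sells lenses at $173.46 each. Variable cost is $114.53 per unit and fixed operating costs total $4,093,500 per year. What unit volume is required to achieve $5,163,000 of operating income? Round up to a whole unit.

157,077 lenses

Unit CM = price − variable cost = $173.46 − $114.53 = $58.93.
Units = (FC + target) / CM = ($4,093,500 + $5,163,000) / $58.93 = 157,076.19, so 157,077 lenses.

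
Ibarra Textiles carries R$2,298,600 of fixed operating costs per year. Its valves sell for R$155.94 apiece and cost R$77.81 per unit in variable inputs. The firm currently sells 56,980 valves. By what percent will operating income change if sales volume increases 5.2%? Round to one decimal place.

Total contribution margin = 56,980 × R$78.13 = R$4,451,847.40.
Operating income = contribution − fixed costs = R$4,451,847.40 − R$2,298,600 = R$2,153,247.40.
Degree of operating leverage = R$4,451,847.40 / R$2,153,247.40 = 2.0675.
So EBIT moves 2.0675 × (+5.2%) = +10.8%.

+10.8%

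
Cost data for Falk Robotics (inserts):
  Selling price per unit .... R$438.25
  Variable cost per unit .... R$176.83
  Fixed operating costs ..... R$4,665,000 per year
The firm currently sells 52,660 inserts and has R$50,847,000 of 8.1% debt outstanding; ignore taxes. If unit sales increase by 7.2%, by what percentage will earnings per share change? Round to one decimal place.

At 52,660 units, contribution = 52,660 × R$261.42 = R$13,766,377.20.
EBIT = R$13,766,377.20 − R$4,665,000 = R$9,101,377.20.
After interest of R$4,118,607.00, pre-tax earnings = R$4,982,770.20.
Degree of combined leverage = contribution ÷ (EBIT − I) = R$13,766,377.20 ÷ R$4,982,770.20 = 2.7628.
EPS therefore changes by 2.7628 × (+7.2%) = +19.9%.

+19.9%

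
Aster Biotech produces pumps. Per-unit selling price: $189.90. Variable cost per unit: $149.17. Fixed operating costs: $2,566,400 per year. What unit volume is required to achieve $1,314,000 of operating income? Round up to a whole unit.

95,272 pumps

Each unit contributes $189.90 − $149.17 = $40.73.
Units = (FC + target) / CM = ($2,566,400 + $1,314,000) / $40.73 = 95,271.30, so 95,272 pumps.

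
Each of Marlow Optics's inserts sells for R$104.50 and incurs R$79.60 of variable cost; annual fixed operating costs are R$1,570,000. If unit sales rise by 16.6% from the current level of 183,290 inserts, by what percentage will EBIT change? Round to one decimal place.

At 183,290 units, contribution = 183,290 × R$24.90 = R$4,563,921.00.
EBIT = R$4,563,921.00 − R$1,570,000 = R$2,993,921.00.
DOL = contribution ÷ EBIT = R$4,563,921.00 ÷ R$2,993,921.00 = 1.5244.
%ΔEBIT = DOL × %ΔSales = 1.5244 × +16.6% = +25.3%.

+25.3%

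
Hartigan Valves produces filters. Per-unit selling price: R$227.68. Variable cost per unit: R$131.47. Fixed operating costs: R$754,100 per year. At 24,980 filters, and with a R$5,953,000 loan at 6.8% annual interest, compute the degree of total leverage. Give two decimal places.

1.93

At 24,980 units, contribution = 24,980 × R$96.21 = R$2,403,325.80.
Operating income = contribution − fixed costs = R$2,403,325.80 − R$754,100 = R$1,649,225.80. Interest = R$404,804.00.
DOL = R$2,403,325.80 ÷ R$1,649,225.80 = 1.4572; DFL = R$1,649,225.80 ÷ R$1,244,421.80 = 1.3253.
Combined leverage = 1.4572 × 1.3253 = 1.9312.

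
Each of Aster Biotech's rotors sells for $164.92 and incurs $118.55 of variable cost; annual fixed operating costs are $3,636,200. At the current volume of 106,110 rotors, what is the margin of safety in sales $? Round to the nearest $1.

$4,567,116

Each unit contributes $164.92 − $118.55 = $46.37. Break-even units = $3,636,200 ÷ $46.37 = 78,417.08; break-even revenue = 78,417.08 × $164.92 = $12,932,544.84.
Current sales = 106,110 × $164.92 = $17,499,661.20.
Margin of safety = $17,499,661.20 − $12,932,544.84 = $4,567,116.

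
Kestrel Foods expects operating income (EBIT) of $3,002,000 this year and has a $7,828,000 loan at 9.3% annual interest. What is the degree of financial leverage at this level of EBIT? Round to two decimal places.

Interest = $728,004.00.
Degree of financial leverage = EBIT / (EBIT − interest) = $3,002,000 / $2,273,996.00 = 1.3201.

1.32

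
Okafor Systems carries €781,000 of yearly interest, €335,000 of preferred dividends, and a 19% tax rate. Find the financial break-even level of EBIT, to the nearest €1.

€1,194,580

Preferred dividends are paid after tax, so their pre-tax equivalent is €335,000 ÷ (1 − 0.19) = €413,580.25.
Financial break-even EBIT = interest + D_p ÷ (1 − t) = €781,000 + €413,580.25 = €1,194,580.25.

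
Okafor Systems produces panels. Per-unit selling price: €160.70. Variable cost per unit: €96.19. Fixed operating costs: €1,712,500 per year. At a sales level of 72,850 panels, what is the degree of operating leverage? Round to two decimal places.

1.57

At 72,850 units, contribution = 72,850 × €64.51 = €4,699,553.50.
EBIT = €4,699,553.50 − €1,712,500 = €2,987,053.50.
Degree of operating leverage = €4,699,553.50 / €2,987,053.50 = 1.5733.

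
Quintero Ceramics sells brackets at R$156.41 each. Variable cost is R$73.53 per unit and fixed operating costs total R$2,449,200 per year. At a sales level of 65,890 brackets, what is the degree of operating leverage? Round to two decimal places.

1.81

At 65,890 units, contribution = 65,890 × R$82.88 = R$5,460,963.20.
Operating income = contribution − fixed costs = R$5,460,963.20 − R$2,449,200 = R$3,011,763.20.
DOL = contribution ÷ EBIT = R$5,460,963.20 ÷ R$3,011,763.20 = 1.8132.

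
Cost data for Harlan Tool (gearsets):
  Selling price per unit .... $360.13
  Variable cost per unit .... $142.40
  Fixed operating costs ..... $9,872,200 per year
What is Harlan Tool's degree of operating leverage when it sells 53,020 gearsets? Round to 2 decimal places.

6.90

At 53,020 units, contribution = 53,020 × $217.73 = $11,544,044.60.
Subtracting fixed costs: EBIT = $11,544,044.60 − $9,872,200 = $1,671,844.60.
So DOL = total CM / EBIT = $11,544,044.60 / $1,671,844.60 = 6.9050.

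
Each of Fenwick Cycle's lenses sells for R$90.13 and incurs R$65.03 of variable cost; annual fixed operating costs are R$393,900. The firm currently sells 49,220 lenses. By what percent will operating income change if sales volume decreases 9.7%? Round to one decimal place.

-14.2%

Contribution at this volume is 49,220 × R$25.10 = R$1,235,422.00.
Operating income = contribution − fixed costs = R$1,235,422.00 − R$393,900 = R$841,522.00.
So DOL = total CM / EBIT = R$1,235,422.00 / R$841,522.00 = 1.4681.
Operating income changes by 1.4681 × -9.7% = -14.2%.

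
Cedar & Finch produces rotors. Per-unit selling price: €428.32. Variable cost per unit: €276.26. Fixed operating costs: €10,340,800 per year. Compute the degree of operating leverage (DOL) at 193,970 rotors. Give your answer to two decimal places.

At 193,970 units, contribution = 193,970 × €152.06 = €29,495,078.20.
Operating income = contribution − fixed costs = €29,495,078.20 − €10,340,800 = €19,154,278.20.
So DOL = total CM / EBIT = €29,495,078.20 / €19,154,278.20 = 1.5399.

1.54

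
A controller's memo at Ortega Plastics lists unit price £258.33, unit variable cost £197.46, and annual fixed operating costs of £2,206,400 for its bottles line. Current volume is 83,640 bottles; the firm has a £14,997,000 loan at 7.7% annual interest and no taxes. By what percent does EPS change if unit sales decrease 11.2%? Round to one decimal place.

Contribution at this volume is 83,640 × £60.87 = £5,091,166.80.
EBIT = £5,091,166.80 − £2,206,400 = £2,884,766.80.
After interest of £1,154,769.00, pre-tax earnings = £1,729,997.80.
Degree of combined leverage = contribution ÷ (EBIT − I) = £5,091,166.80 ÷ £1,729,997.80 = 2.9429.
EPS therefore changes by 2.9429 × (-11.2%) = -33.0%.

-33.0%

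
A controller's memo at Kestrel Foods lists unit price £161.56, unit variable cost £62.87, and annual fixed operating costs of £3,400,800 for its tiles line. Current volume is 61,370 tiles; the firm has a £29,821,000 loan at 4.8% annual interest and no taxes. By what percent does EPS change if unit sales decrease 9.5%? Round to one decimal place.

-47.0%

Total contribution margin = 61,370 × £98.69 = £6,056,605.30.
EBIT = £6,056,605.30 − £3,400,800 = £2,655,805.30.
After interest of £1,431,408.00, pre-tax earnings = £1,224,397.30.
DCL = total CM / (EBIT − I) = £6,056,605.30 / £1,224,397.30 = 4.9466.
%ΔEPS = DCL × %ΔSales = 4.9466 × -9.5% = -47.0%.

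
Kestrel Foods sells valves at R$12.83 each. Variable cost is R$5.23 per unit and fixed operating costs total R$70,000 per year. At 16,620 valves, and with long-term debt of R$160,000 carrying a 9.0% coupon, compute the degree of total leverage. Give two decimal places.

Total contribution margin = 16,620 × R$7.60 = R$126,312.00.
Subtracting fixed costs: EBIT = R$126,312.00 − R$70,000 = R$56,312.00. Interest = R$14,400.00.
DOL = R$126,312.00 ÷ R$56,312.00 = 2.2431; DFL = R$56,312.00 ÷ R$41,912.00 = 1.3436.
DCL = DOL × DFL = 2.2431 × 1.3436 = 3.0138.

3.01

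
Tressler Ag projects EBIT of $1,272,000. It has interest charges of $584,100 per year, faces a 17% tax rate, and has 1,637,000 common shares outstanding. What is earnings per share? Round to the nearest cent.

Pre-tax income = $1,272,000 − $584,100.00 = $687,900.00.
After tax at 17%: net income = $687,900.00 × 0.83 = $570,957.00.
Per share: $570,957.00 / 1,637,000 shares = $0.35.

$0.35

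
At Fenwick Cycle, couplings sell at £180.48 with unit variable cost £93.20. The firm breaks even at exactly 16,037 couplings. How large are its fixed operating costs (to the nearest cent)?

£1,399,709.36

Contribution margin per unit = £180.48 − £93.20 = £87.28.
Since BE = FC / CM, FC = 16,037 × £87.28 = £1,399,709.36.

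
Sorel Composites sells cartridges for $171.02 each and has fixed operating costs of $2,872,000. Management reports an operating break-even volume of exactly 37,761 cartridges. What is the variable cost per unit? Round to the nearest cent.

$94.96

Contribution per unit must be FC / Q = $2,872,000 / 37,761 = $76.0573.
Hence VC = price − CM = $171.02 − $76.0573 = $94.96.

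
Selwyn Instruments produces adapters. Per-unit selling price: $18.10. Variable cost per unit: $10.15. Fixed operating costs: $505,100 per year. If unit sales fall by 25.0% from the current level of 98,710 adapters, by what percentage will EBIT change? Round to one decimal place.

-70.2%

Total contribution margin = 98,710 × $7.95 = $784,744.50.
EBIT = $784,744.50 − $505,100 = $279,644.50.
So DOL = total CM / EBIT = $784,744.50 / $279,644.50 = 2.8062.
So EBIT moves 2.8062 × (-25.0%) = -70.2%.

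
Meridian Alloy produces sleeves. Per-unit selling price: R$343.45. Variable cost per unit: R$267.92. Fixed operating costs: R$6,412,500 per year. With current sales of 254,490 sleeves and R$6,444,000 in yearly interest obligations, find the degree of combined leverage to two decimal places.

At 254,490 units, contribution = 254,490 × R$75.53 = R$19,221,629.70.
EBIT = R$19,221,629.70 − R$6,412,500 = R$12,809,129.70. Interest = R$6,444,000.00, so EBIT − I = R$6,365,129.70.
DCL = contribution ÷ (EBIT − I) = R$19,221,629.70 ÷ R$6,365,129.70 = 3.0198.

3.02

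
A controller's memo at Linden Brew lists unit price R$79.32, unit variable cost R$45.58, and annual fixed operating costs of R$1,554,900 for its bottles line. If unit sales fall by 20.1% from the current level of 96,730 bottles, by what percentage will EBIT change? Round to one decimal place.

-38.4%

At 96,730 units, contribution = 96,730 × R$33.74 = R$3,263,670.20.
EBIT = R$3,263,670.20 − R$1,554,900 = R$1,708,770.20.
So DOL = total CM / EBIT = R$3,263,670.20 / R$1,708,770.20 = 1.9100.
Operating income changes by 1.9100 × -20.1% = -38.4%.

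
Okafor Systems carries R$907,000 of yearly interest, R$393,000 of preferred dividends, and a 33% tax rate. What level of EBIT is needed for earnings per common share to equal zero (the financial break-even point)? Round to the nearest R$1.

R$1,493,567

Grossing the preferred dividend up to pre-tax terms: R$393,000 / (1 − 0.33) = R$586,567.16.
Financial break-even EBIT = interest + D_p ÷ (1 − t) = R$907,000 + R$586,567.16 = R$1,493,567.16.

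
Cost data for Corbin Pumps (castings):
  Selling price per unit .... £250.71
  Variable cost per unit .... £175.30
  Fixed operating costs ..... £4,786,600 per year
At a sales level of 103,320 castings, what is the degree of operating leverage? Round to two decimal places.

2.59

At 103,320 units, contribution = 103,320 × £75.41 = £7,791,361.20.
Operating income = contribution − fixed costs = £7,791,361.20 − £4,786,600 = £3,004,761.20.
So DOL = total CM / EBIT = £7,791,361.20 / £3,004,761.20 = 2.5930.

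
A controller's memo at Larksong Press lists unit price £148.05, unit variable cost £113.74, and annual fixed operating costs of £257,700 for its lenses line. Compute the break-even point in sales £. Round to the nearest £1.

£1,111,993

Contribution margin per unit = £148.05 − £113.74 = £34.31, a CM ratio of £34.31 ÷ £148.05 = 0.2317.
Break-even revenue = fixed costs × price ÷ CM = £257,700 × £148.05 ÷ £34.31 = £1,111,993.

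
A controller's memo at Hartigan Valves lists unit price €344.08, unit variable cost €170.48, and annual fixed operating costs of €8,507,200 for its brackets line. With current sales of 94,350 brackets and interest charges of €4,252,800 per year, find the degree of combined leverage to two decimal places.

4.53

Total contribution margin = 94,350 × €173.60 = €16,379,160.00.
Subtracting fixed costs: EBIT = €16,379,160.00 − €8,507,200 = €7,871,960.00. Interest = €4,252,800.00, so EBIT − I = €3,619,160.00.
Degree of total leverage = total CM / (EBIT − interest) = €16,379,160.00 / €3,619,160.00 = 4.5257.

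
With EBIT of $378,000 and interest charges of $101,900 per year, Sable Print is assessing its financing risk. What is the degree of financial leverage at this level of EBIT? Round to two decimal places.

1.37

Interest = $101,900.00.
Degree of financial leverage = EBIT / (EBIT − interest) = $378,000 / $276,100.00 = 1.3691.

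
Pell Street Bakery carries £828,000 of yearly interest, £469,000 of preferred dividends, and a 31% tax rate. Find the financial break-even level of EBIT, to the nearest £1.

Preferred dividends are paid after tax, so their pre-tax equivalent is £469,000 ÷ (1 − 0.31) = £679,710.14.
EPS = 0 when EBIT covers interest plus the pre-tax preferred burden: £828,000 + £679,710.14 = £1,507,710.14.

£1,507,710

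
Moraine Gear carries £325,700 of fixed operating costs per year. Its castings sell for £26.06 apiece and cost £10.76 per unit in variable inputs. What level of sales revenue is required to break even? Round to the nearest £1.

£554,754

CM per unit = £26.06 − £10.76 = £15.30; CM ratio = £15.30 / £26.06 = 0.5871.
Break-even revenue = fixed costs × price ÷ CM = £325,700 × £26.06 ÷ £15.30 = £554,754.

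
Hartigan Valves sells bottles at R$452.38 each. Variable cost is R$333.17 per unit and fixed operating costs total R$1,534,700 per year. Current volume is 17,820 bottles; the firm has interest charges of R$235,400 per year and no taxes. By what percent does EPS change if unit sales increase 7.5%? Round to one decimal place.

+45.0%

Total contribution margin = 17,820 × R$119.21 = R$2,124,322.20.
EBIT = R$2,124,322.20 − R$1,534,700 = R$589,622.20.
Interest = R$235,400.00, so EBIT − I = R$354,222.20.
Degree of combined leverage = contribution ÷ (EBIT − I) = R$2,124,322.20 ÷ R$354,222.20 = 5.9971.
%ΔEPS = DCL × %ΔSales = 5.9971 × +7.5% = +45.0%.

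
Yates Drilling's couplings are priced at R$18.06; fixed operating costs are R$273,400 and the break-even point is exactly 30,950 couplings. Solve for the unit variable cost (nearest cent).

At break-even, FC = Q × (P − VC), so P − VC = R$273,400 ÷ 30,950 = R$8.8336.
Hence VC = price − CM = R$18.06 − R$8.8336 = R$9.23.

R$9.23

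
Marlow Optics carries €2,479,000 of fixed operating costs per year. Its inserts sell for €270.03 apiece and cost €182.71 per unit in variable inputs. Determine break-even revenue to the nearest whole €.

CM per unit = €270.03 − €182.71 = €87.32; CM ratio = €87.32 / €270.03 = 0.3234.
Break-even sales = FC ÷ CM ratio = €2,479,000 × €270.03 / €87.32 = €7,666,106.

€7,666,106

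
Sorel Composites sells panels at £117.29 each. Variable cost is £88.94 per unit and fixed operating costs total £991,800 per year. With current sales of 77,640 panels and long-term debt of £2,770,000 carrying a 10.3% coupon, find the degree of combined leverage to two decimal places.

Total contribution margin = 77,640 × £28.35 = £2,201,094.00.
Operating income = contribution − fixed costs = £2,201,094.00 − £991,800 = £1,209,294.00. Interest = £285,310.00.
DOL = £2,201,094.00 ÷ £1,209,294.00 = 1.8201; DFL = £1,209,294.00 ÷ £923,984.00 = 1.3088.
DCL = DOL × DFL = 1.8201 × 1.3088 = 2.3821.

2.38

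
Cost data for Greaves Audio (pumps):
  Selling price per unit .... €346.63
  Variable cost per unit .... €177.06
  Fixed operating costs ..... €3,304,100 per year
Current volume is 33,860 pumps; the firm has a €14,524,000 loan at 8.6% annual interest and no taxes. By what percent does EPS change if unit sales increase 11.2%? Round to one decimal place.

At 33,860 units, contribution = 33,860 × €169.57 = €5,741,640.20.
Operating income = contribution − fixed costs = €5,741,640.20 − €3,304,100 = €2,437,540.20.
After interest of €1,249,064.00, pre-tax earnings = €1,188,476.20.
Degree of combined leverage = contribution ÷ (EBIT − I) = €5,741,640.20 ÷ €1,188,476.20 = 4.8311.
EPS therefore changes by 4.8311 × (+11.2%) = +54.1%.

+54.1%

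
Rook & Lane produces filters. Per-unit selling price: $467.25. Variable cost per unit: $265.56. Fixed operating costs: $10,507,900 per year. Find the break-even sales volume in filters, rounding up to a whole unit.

Unit CM = price − variable cost = $467.25 − $265.56 = $201.69.
Break-even volume = fixed costs ÷ CM per unit = $10,507,900 ÷ $201.69 = 52,099.26, so 52,100 filters.

52,100 filters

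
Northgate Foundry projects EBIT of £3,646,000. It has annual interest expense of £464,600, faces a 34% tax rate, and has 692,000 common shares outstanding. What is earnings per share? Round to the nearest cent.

£3.03

Interest = £464,600.00, so EBT = £3,646,000 − £464,600.00 = £3,181,400.00.
After tax at 34%: net income = £3,181,400.00 × 0.66 = £2,099,724.00.
EPS = £2,099,724.00 ÷ 692,000 = £3.03.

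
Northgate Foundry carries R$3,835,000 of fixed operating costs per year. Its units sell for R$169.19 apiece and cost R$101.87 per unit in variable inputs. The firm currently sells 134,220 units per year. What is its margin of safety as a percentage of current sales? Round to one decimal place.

57.6%

Unit CM = price − variable cost = R$169.19 − R$101.87 = R$67.32. Break-even units = R$3,835,000 ÷ R$67.32 = 56,966.73; break-even revenue = 56,966.73 × R$169.19 = R$9,638,200.39.
Current sales = 134,220 × R$169.19 = R$22,708,681.80.
Margin of safety = (R$22,708,681.80 − R$9,638,200.39) ÷ R$22,708,681.80 = 57.6%.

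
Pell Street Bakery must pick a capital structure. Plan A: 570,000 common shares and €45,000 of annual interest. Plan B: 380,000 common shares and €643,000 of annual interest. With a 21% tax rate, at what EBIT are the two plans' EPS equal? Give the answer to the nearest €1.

Set EPS_A = EPS_B: (EBIT − €45,000)(1 − 0.21) ÷ 570,000 = (EBIT − €643,000)(1 − 0.21) ÷ 380,000.
The (1 − t) factor cancels: (EBIT − 45,000) × 380,000 = (EBIT − 643,000) × 570,000.
Solving, EBIT = (643,000·570,000 − 45,000·380,000) / (570,000 − 380,000) = 349,410,000,000 / 190,000 = 1,839,000.00.

€1,839,000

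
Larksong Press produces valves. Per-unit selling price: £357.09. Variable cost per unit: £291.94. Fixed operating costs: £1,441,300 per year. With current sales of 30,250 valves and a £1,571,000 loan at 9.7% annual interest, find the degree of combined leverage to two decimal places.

Total contribution margin = 30,250 × £65.15 = £1,970,787.50.
Operating income = contribution − fixed costs = £1,970,787.50 − £1,441,300 = £529,487.50. Interest = £152,387.00, so EBIT − I = £377,100.50.
Degree of total leverage = total CM / (EBIT − interest) = £1,970,787.50 / £377,100.50 = 5.2262.

5.23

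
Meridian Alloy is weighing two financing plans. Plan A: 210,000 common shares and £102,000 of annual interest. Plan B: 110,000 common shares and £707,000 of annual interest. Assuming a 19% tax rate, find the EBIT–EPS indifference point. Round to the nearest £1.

£1,372,500

At indifference, (EBIT − 102,000)(1 − t)/210,000 = (EBIT − 707,000)(1 − t)/110,000.
The (1 − t) factor cancels: (EBIT − 102,000) × 110,000 = (EBIT − 707,000) × 210,000.
Solving, EBIT = (707,000·210,000 − 102,000·110,000) / (210,000 − 110,000) = 137,250,000,000 / 100,000 = 1,372,500.00.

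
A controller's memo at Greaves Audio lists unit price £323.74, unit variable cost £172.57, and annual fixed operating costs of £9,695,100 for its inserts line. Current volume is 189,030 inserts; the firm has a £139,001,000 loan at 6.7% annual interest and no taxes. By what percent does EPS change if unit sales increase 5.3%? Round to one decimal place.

+15.8%

Contribution at this volume is 189,030 × £151.17 = £28,575,665.10.
Subtracting fixed costs: EBIT = £28,575,665.10 − £9,695,100 = £18,880,565.10.
Interest = £9,313,067.00, so EBIT − I = £9,567,498.10.
DCL = total CM / (EBIT − I) = £28,575,665.10 / £9,567,498.10 = 2.9867.
EPS therefore changes by 2.9867 × (+5.3%) = +15.8%.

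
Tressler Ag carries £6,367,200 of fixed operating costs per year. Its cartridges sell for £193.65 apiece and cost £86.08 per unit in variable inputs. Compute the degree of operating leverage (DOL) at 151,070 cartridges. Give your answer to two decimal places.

1.64

At 151,070 units, contribution = 151,070 × £107.57 = £16,250,599.90.
EBIT = £16,250,599.90 − £6,367,200 = £9,883,399.90.
Degree of operating leverage = £16,250,599.90 / £9,883,399.90 = 1.6442.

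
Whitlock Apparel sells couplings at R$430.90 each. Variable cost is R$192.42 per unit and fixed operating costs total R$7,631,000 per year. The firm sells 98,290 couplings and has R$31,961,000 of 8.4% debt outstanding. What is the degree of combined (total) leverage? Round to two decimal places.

1.79

Contribution at this volume is 98,290 × R$238.48 = R$23,440,199.20.
EBIT = R$23,440,199.20 − R$7,631,000 = R$15,809,199.20. Interest = R$2,684,724.00.
DOL = R$23,440,199.20 ÷ R$15,809,199.20 = 1.4827; DFL = R$15,809,199.20 ÷ R$13,124,475.20 = 1.2046.
DCL = DOL × DFL = 1.4827 × 1.2046 = 1.7861.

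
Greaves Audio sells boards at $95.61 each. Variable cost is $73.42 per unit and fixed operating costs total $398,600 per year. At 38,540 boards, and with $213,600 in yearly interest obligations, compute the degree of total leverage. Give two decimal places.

3.52

Contribution at this volume is 38,540 × $22.19 = $855,202.60.
Operating income = contribution − fixed costs = $855,202.60 − $398,600 = $456,602.60. Interest = $213,600.00.
DOL = $855,202.60 ÷ $456,602.60 = 1.8730; DFL = $456,602.60 ÷ $243,002.60 = 1.8790.
Combined leverage = 1.8730 × 1.8790 = 3.5194.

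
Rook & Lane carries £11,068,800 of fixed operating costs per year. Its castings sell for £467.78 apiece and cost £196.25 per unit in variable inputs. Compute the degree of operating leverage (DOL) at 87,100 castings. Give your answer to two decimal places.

At 87,100 units, contribution = 87,100 × £271.53 = £23,650,263.00.
Operating income = contribution − fixed costs = £23,650,263.00 − £11,068,800 = £12,581,463.00.
Degree of operating leverage = £23,650,263.00 / £12,581,463.00 = 1.8798.

1.88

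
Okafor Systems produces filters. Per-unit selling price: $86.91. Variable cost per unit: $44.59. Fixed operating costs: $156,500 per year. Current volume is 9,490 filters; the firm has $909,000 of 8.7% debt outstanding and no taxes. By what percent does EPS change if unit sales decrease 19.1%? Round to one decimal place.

At 9,490 units, contribution = 9,490 × $42.32 = $401,616.80.
Operating income = contribution − fixed costs = $401,616.80 − $156,500 = $245,116.80.
Interest = $79,083.00, so EBIT − I = $166,033.80.
DCL = total CM / (EBIT − I) = $401,616.80 / $166,033.80 = 2.4189.
EPS therefore changes by 2.4189 × (-19.1%) = -46.2%.

-46.2%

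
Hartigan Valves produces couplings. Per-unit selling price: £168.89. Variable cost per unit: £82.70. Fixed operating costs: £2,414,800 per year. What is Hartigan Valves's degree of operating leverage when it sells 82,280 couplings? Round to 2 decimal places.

1.52

At 82,280 units, contribution = 82,280 × £86.19 = £7,091,713.20.
Operating income = contribution − fixed costs = £7,091,713.20 − £2,414,800 = £4,676,913.20.
DOL = contribution ÷ EBIT = £7,091,713.20 ÷ £4,676,913.20 = 1.5163.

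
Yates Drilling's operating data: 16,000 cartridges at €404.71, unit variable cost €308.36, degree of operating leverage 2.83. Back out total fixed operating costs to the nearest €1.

Contribution at this volume is 16,000 × €96.35 = €1,541,600.00.
DOL = contribution / EBIT, so EBIT = €1,541,600.00 / 2.83 = €544,734.98.
And FC = contribution − EBIT = €1,541,600.00 − €544,734.98 = €996,865.

€996,865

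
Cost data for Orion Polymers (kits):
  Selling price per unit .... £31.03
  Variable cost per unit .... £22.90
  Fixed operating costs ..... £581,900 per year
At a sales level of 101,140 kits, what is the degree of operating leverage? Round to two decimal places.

Total contribution margin = 101,140 × £8.13 = £822,268.20.
Operating income = contribution − fixed costs = £822,268.20 − £581,900 = £240,368.20.
So DOL = total CM / EBIT = £822,268.20 / £240,368.20 = 3.4209.

3.42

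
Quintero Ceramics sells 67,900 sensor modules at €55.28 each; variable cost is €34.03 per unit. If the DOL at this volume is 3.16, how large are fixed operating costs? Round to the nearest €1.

Contribution at this volume is 67,900 × €21.25 = €1,442,875.00.
DOL = contribution / EBIT, so EBIT = €1,442,875.00 / 3.16 = €456,606.01.
And FC = contribution − EBIT = €1,442,875.00 − €456,606.01 = €986,269.

€986,269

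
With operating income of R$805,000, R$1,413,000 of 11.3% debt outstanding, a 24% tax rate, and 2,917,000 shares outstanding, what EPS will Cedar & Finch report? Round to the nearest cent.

Interest = R$159,669.00, so EBT = R$805,000 − R$159,669.00 = R$645,331.00.
Net income = R$645,331.00 × (1 − 0.24) = R$490,451.56.
EPS = R$490,451.56 ÷ 2,917,000 = R$0.17.

R$0.17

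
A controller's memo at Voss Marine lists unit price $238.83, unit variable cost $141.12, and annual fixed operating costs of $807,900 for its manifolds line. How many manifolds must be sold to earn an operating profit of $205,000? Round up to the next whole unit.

Unit CM = price − variable cost = $238.83 − $141.12 = $97.71.
Units = (FC + target) / CM = ($807,900 + $205,000) / $97.71 = 10,366.39, so 10,367 manifolds.

10,367 manifolds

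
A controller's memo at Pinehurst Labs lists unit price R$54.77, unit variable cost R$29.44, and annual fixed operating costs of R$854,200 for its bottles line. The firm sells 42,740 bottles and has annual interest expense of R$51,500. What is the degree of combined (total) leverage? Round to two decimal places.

Contribution at this volume is 42,740 × R$25.33 = R$1,082,604.20.
EBIT = R$1,082,604.20 − R$854,200 = R$228,404.20. Interest = R$51,500.00, so EBIT − I = R$176,904.20.
Degree of total leverage = total CM / (EBIT − interest) = R$1,082,604.20 / R$176,904.20 = 6.1197.

6.12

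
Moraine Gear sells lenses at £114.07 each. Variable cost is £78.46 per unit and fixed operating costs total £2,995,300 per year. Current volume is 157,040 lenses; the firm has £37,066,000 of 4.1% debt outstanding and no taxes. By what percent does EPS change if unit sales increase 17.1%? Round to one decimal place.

+88.8%

Total contribution margin = 157,040 × £35.61 = £5,592,194.40.
Operating income = contribution − fixed costs = £5,592,194.40 − £2,995,300 = £2,596,894.40.
Interest = £1,519,706.00, so EBIT − I = £1,077,188.40.
DCL = total CM / (EBIT − I) = £5,592,194.40 / £1,077,188.40 = 5.1915.
EPS therefore changes by 5.1915 × (+17.1%) = +88.8%.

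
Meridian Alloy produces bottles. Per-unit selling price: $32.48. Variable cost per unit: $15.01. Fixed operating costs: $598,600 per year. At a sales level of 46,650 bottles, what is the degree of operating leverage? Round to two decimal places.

Contribution at this volume is 46,650 × $17.47 = $814,975.50.
Operating income = contribution − fixed costs = $814,975.50 − $598,600 = $216,375.50.
So DOL = total CM / EBIT = $814,975.50 / $216,375.50 = 3.7665.

3.77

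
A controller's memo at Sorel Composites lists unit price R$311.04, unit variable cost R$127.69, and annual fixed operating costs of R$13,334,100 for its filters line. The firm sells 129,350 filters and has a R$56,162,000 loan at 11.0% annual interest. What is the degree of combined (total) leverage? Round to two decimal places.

Total contribution margin = 129,350 × R$183.35 = R$23,716,322.50.
Operating income = contribution − fixed costs = R$23,716,322.50 − R$13,334,100 = R$10,382,222.50. Interest = R$6,177,820.00, so EBIT − I = R$4,204,402.50.
Degree of total leverage = total CM / (EBIT − interest) = R$23,716,322.50 / R$4,204,402.50 = 5.6408.

5.64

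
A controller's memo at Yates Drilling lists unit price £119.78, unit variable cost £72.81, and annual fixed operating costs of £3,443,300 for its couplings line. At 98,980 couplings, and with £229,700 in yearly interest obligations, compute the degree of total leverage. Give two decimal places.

4.76

At 98,980 units, contribution = 98,980 × £46.97 = £4,649,090.60.
Subtracting fixed costs: EBIT = £4,649,090.60 − £3,443,300 = £1,205,790.60. Interest = £229,700.00.
DOL = £4,649,090.60 ÷ £1,205,790.60 = 3.8556; DFL = £1,205,790.60 ÷ £976,090.60 = 1.2353.
Combined leverage = 3.8556 × 1.2353 = 4.7628.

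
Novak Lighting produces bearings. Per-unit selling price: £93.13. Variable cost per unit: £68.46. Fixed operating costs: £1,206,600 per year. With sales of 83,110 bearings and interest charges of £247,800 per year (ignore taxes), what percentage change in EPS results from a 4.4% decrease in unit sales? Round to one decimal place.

-15.1%

Total contribution margin = 83,110 × £24.67 = £2,050,323.70.
Operating income = contribution − fixed costs = £2,050,323.70 − £1,206,600 = £843,723.70.
After interest of £247,800.00, pre-tax earnings = £595,923.70.
Degree of combined leverage = contribution ÷ (EBIT − I) = £2,050,323.70 ÷ £595,923.70 = 3.4406.
EPS therefore changes by 3.4406 × (-4.4%) = -15.1%.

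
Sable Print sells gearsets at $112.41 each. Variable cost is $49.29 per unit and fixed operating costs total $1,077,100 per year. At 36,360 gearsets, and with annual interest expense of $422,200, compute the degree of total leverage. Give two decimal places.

2.88

Contribution at this volume is 36,360 × $63.12 = $2,295,043.20.
EBIT = $2,295,043.20 − $1,077,100 = $1,217,943.20. Interest = $422,200.00.
DOL = $2,295,043.20 ÷ $1,217,943.20 = 1.8844; DFL = $1,217,943.20 ÷ $795,743.20 = 1.5306.
Combined leverage = 1.8844 × 1.5306 = 2.8843.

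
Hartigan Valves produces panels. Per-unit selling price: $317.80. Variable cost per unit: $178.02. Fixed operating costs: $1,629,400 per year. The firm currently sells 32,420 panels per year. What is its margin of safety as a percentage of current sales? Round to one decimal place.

64.0%

Each unit contributes $317.80 − $178.02 = $139.78. Break-even units = $1,629,400 ÷ $139.78 = 11,656.89; break-even revenue = 11,656.89 × $317.80 = $3,704,559.45.
Current sales = 32,420 × $317.80 = $10,303,076.00.
Margin of safety = ($10,303,076.00 − $3,704,559.45) ÷ $10,303,076.00 = 64.0%.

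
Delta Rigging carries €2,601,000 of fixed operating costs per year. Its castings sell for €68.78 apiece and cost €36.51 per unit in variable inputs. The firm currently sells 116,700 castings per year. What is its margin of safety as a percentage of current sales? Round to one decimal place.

30.9%

Unit CM = price − variable cost = €68.78 − €36.51 = €32.27. Break-even units = €2,601,000 ÷ €32.27 = 80,601.18; break-even revenue = 80,601.18 × €68.78 = €5,543,748.99.
Current sales = 116,700 × €68.78 = €8,026,626.00.
Margin of safety = (€8,026,626.00 − €5,543,748.99) ÷ €8,026,626.00 = 30.9%.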